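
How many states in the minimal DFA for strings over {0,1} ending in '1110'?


Track the longest suffix of input matching a prefix of '1110': 5 classes (prefixes of length 0..4)
Minimal DFA: 5 states


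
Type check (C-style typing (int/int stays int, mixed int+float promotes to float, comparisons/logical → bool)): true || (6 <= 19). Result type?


Operand types: bool || bool
Rule: logical operators take bool operands and yield bool
Result type: bool


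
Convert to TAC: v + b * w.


Break into single-operator statements:
t1 = b * w
t2 = v + t1


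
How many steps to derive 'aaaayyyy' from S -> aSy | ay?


Derivation: S => aSy => aaSyy => aaaSyyy => aaaayyyy
Steps: 4


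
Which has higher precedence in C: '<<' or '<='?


'<<' is shift (level 8); '<=' is relational (level 7)
Higher level binds tighter
'<<' has higher precedence than '<='


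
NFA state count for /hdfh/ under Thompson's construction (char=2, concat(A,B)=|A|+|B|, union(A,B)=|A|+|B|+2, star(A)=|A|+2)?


Syntax tree has 4 char leaf(s), 0 union(s), 0 star(s)
chars contribute 4×2 = 8; each union adds +2; each star adds +2
Total: 8 + 0 + 0 = 8 states


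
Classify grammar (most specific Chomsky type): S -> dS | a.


Right-linear: every RHS is a terminal or a terminal followed by one nonterminal
Classification: Type 3 (Regular)


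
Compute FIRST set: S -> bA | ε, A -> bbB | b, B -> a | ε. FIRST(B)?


Per alternative of B: FIRST(a) = {a}; FIRST(ε) = {ε}
FIRST(B) = {a, ε}


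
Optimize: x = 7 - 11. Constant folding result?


7 - 11 = -4 at compile time
Optimized: x = -4


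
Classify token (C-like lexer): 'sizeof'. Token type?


Pattern: reserved word
Type: KEYWORD


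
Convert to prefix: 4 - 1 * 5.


'*' binds tighter: tree is (- 4 (* 1 5))
Prefix: - 4 * 1 5


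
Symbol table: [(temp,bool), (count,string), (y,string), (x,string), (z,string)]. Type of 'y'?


Lookup 'y' → type string


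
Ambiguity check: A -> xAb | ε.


balanced x^n…b^n: each string has a unique parse
Unambiguous


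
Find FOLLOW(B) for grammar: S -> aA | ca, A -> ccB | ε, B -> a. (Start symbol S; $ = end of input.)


$ ∈ FOLLOW(S). For each A -> αBβ: add FIRST(β)\{ε} to FOLLOW(B); if β nullable, add FOLLOW(A).
FOLLOW(B) = {$}


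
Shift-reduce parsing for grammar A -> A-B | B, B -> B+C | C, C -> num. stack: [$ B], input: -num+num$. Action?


lookahead ∉ {+} so B won't extend; reduce A -> B
Action: reduce (A -> B)


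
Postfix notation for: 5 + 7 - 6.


Left to right (same or higher precedence on left)
Postfix: 5 7 + 6 -


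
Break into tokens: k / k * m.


Scan left to right, longest-match per lexeme
Tokens: ID(k), OP(/), ID(k), OP(*), ID(m)


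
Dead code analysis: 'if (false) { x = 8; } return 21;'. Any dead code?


condition is constant false, so the whole block is unreachable
Dead: 'if (false) { x = 8; }'


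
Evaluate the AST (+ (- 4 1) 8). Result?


Evaluate inner: (- 4 1) = 3
Evaluate root: (+ 3 8) = 11
Result: 11


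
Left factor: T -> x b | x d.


Common prefix: 'x'
Factored: T -> x T', T' -> b | d


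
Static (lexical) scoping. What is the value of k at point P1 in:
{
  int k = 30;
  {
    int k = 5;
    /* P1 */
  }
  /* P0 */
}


k declared in the same block as P1
k = 5


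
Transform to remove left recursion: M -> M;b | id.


Left-recursive alternatives: M;b; non-recursive: id
Introduce M': M -> idM', M' -> ;bM' | ε


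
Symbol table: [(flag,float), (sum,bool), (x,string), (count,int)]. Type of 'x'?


Lookup 'x' → type string


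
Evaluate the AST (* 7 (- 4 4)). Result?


Evaluate inner: (- 4 4) = 0
Evaluate root: (* 7 0) = 0
Result: 0


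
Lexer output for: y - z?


Scan left to right, longest-match per lexeme
Tokens: ID(y), OP(-), ID(z)


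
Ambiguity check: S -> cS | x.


right-linear, alternatives start with distinct terminals 'c' vs 'x': unique leftmost derivation
Unambiguous


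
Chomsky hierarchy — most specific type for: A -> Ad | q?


Left-linear: every RHS is a terminal or one nonterminal followed by a terminal
Classification: Type 3 (Regular)


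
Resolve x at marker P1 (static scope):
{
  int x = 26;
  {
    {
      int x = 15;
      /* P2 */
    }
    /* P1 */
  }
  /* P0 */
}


P1's block does not declare x; resolves to the enclosing declaration at depth 0
x = 26


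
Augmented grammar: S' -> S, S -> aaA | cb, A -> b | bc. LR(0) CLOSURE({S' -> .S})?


Start: S' -> .S
For each item with dot before a nonterminal B, add B -> .γ for every B-production
Closure: [S' -> .S, S -> .aaA, S -> .cb]


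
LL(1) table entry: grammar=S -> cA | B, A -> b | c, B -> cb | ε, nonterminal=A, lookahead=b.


For [A, b]: 'b' ∈ FIRST(b)
Entry: A -> b


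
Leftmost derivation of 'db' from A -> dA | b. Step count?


Derivation: A => dA => db
Steps: 2


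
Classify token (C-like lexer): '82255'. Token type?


Pattern: digits only
Type: INTEGER_LITERAL


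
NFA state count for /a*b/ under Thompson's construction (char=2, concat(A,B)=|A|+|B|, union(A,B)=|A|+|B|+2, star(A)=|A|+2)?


Syntax tree has 2 char leaf(s), 0 union(s), 1 star(s)
chars contribute 2×2 = 4; each union adds +2; each star adds +2
Total: 4 + 0 + 2 = 6 states


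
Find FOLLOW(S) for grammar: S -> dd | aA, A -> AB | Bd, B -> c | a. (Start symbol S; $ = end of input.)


$ ∈ FOLLOW(S). For each A -> αBβ: add FIRST(β)\{ε} to FOLLOW(B); if β nullable, add FOLLOW(A).
FOLLOW(S) = {$}


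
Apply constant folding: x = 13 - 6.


13 - 6 = 7 at compile time
Optimized: x = 7


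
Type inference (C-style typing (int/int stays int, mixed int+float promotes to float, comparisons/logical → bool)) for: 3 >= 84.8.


Operand types: int >= float
Rule: comparison yields bool
Result type: bool


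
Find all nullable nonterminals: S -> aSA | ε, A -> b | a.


A nonterminal is nullable iff some alternative derives ε (directly, or every symbol in it is nullable)
Nullable: {S}


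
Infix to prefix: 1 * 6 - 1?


left-to-right (same/higher precedence on left): tree is (- (* 1 6) 1)
Prefix: - * 1 6 1


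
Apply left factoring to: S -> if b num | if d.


Common prefix: 'if'
Factored: S -> if S', S' -> b num | d


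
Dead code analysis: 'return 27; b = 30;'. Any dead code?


statement follows a return and is unreachable
Dead: 'b = 30'


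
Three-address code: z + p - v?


Break into single-operator statements:
t1 = z + p
t2 = t1 - v


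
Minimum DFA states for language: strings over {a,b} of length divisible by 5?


Track length mod 5: states 0..4, accept at 0
Minimal DFA: 5 states


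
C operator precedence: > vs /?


'/' is multiplicative (level 10); '>' is relational (level 7)
Higher level binds tighter
'/' has higher precedence than '>'


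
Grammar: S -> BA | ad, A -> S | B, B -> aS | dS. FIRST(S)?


Per alternative of S: FIRST(BA) = {a, d}; FIRST(ad) = {a}
FIRST(S) = {a, d}


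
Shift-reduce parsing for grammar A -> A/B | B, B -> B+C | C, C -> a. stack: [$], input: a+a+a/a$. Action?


no handle on stack; shift 'a'
Action: shift


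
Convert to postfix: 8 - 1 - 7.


Left to right (same or higher precedence on left)
Postfix: 8 1 - 7 -


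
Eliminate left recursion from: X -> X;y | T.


Left-recursive alternatives: X;y; non-recursive: T
Introduce X': X -> TX', X' -> ;yX' | ε


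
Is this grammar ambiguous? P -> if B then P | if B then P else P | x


dangling else: 'if B then if B then x else x' parses two ways
Ambiguous


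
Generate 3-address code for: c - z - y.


Break into single-operator statements:
t1 = c - z
t2 = t1 - y


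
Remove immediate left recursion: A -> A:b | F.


Left-recursive alternatives: A:b; non-recursive: F
Introduce A': A -> FA', A' -> :bA' | ε


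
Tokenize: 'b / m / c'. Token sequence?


Scan left to right, longest-match per lexeme
Tokens: ID(b), OP(/), ID(m), OP(/), ID(c)


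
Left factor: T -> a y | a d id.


Common prefix: 'a'
Factored: T -> a T', T' -> y | d id


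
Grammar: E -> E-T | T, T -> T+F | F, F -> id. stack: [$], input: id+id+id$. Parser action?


no handle on stack; shift 'id'
Action: shift


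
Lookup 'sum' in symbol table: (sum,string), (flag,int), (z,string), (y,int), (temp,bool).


Lookup 'sum' → type string


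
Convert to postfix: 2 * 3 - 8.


Left to right (same or higher precedence on left)
Postfix: 2 3 * 8 -


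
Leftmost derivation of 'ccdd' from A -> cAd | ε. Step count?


Derivation: A => cAd => ccAdd => ccdd
Steps: 3


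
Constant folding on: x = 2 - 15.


2 - 15 = -13 at compile time
Optimized: x = -13


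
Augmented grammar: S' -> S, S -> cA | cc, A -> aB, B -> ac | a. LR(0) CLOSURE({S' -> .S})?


Start: S' -> .S
For each item with dot before a nonterminal B, add B -> .γ for every B-production
Closure: [S' -> .S, S -> .cA, S -> .cc]


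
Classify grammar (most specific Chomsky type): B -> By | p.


Left-linear: every RHS is a terminal or one nonterminal followed by a terminal
Classification: Type 3 (Regular)


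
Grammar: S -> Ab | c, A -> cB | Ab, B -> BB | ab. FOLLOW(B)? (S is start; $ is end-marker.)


$ ∈ FOLLOW(S). For each A -> αBβ: add FIRST(β)\{ε} to FOLLOW(B); if β nullable, add FOLLOW(A).
FOLLOW(B) = {a, b}


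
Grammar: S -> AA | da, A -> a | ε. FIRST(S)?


Per alternative of S: FIRST(AA) = {a, ε}; FIRST(da) = {d}
FIRST(S) = {a, d, ε}


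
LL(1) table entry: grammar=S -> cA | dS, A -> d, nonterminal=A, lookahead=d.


For [A, d]: 'd' ∈ FIRST(d)
Entry: A -> d


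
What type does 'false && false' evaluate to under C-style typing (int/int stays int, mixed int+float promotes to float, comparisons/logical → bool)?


Operand types: bool && bool
Rule: logical operators take bool operands and yield bool
Result type: bool


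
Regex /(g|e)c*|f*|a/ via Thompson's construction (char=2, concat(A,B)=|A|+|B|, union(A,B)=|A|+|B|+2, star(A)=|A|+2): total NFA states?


Syntax tree has 5 char leaf(s), 3 union(s), 2 star(s)
chars contribute 5×2 = 10; each union adds +2; each star adds +2
Total: 10 + 6 + 4 = 20 states


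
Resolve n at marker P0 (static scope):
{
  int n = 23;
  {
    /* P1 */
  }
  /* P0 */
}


n declared in the same block as P0
n = 23


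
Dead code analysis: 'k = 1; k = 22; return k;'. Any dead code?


first assignment to k is overwritten before any read
Dead: 'k = 1'


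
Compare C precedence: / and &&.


'/' is multiplicative (level 10); '&&' is logical AND (level 2)
Higher level binds tighter
'/' has higher precedence than '&&'


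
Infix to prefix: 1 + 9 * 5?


'*' binds tighter: tree is (+ 1 (* 9 5))
Prefix: + 1 * 9 5


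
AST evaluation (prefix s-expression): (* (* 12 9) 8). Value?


Evaluate inner: (* 12 9) = 108
Evaluate root: (* 108 8) = 864
Result: 864


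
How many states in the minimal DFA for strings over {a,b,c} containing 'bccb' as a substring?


KMP-style automaton: 4 progress states + 1 absorbing accept = 5
Minimal DFA: 5 states


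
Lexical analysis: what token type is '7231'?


Pattern: digits only
Type: INTEGER_LITERAL


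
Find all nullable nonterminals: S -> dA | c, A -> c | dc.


A nonterminal is nullable iff some alternative derives ε (directly, or every symbol in it is nullable)
Nullable: {}


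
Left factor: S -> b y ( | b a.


Common prefix: 'b'
Factored: S -> b S', S' -> y ( | a


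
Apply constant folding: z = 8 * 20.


8 * 20 = 160 at compile time
Optimized: z = 160


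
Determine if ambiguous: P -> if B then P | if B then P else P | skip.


dangling else: 'if B then if B then skip else skip' parses two ways
Ambiguous


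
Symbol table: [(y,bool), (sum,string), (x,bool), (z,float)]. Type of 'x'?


Lookup 'x' → type bool


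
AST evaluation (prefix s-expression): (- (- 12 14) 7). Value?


Evaluate inner: (- 12 14) = -2
Evaluate root: (- -2 7) = -9
Result: -9


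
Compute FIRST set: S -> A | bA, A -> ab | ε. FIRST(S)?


Per alternative of S: FIRST(A) = {a, ε}; FIRST(bA) = {b}
FIRST(S) = {a, b, ε}


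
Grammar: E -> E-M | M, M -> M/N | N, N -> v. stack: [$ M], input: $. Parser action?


lookahead ∉ {/} so M won't extend; reduce E -> M
Action: reduce (E -> M)


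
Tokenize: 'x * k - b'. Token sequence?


Scan left to right, longest-match per lexeme
Tokens: ID(x), OP(*), ID(k), OP(-), ID(b)


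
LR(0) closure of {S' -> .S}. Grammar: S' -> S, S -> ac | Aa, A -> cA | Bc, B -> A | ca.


Start: S' -> .S
For each item with dot before a nonterminal B, add B -> .γ for every B-production
Closure: [S' -> .S, S -> .ac, S -> .Aa, A -> .cA, A -> .Bc, B -> .A, B -> .ca]


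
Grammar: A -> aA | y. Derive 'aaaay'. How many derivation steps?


Derivation: A => aA => aaA => aaaA => aaaaA => aaaay
Steps: 5


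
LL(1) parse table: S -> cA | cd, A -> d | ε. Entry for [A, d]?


For [A, d]: 'd' ∈ FIRST(d)
Entry: A -> d


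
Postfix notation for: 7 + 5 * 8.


* has higher precedence, evaluate 5*8 first
Postfix: 7 5 8 * +


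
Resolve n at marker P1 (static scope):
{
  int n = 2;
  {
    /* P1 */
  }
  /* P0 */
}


P1's block does not declare n; resolves to the enclosing declaration at depth 0
n = 2


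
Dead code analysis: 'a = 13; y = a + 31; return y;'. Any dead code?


a is read by y's definition; y is returned
No dead code


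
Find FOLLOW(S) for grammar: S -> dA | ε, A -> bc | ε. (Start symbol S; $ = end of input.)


$ ∈ FOLLOW(S). For each A -> αBβ: add FIRST(β)\{ε} to FOLLOW(B); if β nullable, add FOLLOW(A).
FOLLOW(S) = {$}


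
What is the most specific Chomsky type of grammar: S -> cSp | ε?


Single nonterminal LHS, but c^n p^n is not regular
Classification: Type 2 (Context-Free)


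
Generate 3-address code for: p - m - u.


Break into single-operator statements:
t1 = p - m
t2 = t1 - u


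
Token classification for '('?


Pattern: delimiter/punctuation
Type: PUNCTUATION


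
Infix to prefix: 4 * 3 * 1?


left-to-right (same/higher precedence on left): tree is (* (* 4 3) 1)
Prefix: * * 4 3 1


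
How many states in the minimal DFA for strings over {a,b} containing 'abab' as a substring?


KMP-style automaton: 4 progress states + 1 absorbing accept = 5
Minimal DFA: 5 states


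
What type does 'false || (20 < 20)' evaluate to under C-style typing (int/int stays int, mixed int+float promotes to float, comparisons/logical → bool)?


Operand types: bool || bool
Rule: logical operators take bool operands and yield bool
Result type: bool


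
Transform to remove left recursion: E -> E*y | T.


Left-recursive alternatives: E*y; non-recursive: T
Introduce E': E -> TE', E' -> *yE' | ε


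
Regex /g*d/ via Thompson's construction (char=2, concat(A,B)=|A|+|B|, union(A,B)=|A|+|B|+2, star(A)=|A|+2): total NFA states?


Syntax tree has 2 char leaf(s), 0 union(s), 1 star(s)
chars contribute 2×2 = 4; each union adds +2; each star adds +2
Total: 4 + 0 + 2 = 6 states


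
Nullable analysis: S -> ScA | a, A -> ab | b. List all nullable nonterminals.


A nonterminal is nullable iff some alternative derives ε (directly, or every symbol in it is nullable)
Nullable: {}


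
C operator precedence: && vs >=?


'>=' is relational (level 7); '&&' is logical AND (level 2)
Higher level binds tighter
'>=' has higher precedence than '&&'


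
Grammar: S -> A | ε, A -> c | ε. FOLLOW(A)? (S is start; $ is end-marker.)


$ ∈ FOLLOW(S). For each A -> αBβ: add FIRST(β)\{ε} to FOLLOW(B); if β nullable, add FOLLOW(A).
FOLLOW(A) = {$}


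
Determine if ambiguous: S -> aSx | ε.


balanced a^n…x^n: each string has a unique parse
Unambiguous


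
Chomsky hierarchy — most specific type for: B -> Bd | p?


Left-linear: every RHS is a terminal or one nonterminal followed by a terminal
Classification: Type 3 (Regular)


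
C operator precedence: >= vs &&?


'>=' is relational (level 7); '&&' is logical AND (level 2)
Higher level binds tighter
'>=' has higher precedence than '&&'


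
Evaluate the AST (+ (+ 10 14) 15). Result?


Evaluate inner: (+ 10 14) = 24
Evaluate root: (+ 24 15) = 39
Result: 39


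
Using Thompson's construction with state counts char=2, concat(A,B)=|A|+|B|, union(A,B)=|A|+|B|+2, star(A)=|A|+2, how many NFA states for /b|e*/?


Syntax tree has 2 char leaf(s), 1 union(s), 1 star(s)
chars contribute 2×2 = 4; each union adds +2; each star adds +2
Total: 4 + 2 + 2 = 8 states


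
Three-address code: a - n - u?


Break into single-operator statements:
t1 = a - n
t2 = t1 - u


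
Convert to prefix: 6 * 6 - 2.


left-to-right (same/higher precedence on left): tree is (- (* 6 6) 2)
Prefix: - * 6 6 2


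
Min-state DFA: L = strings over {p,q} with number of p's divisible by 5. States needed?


Track (count of p) mod 5: states 0..4, accept at 0
Minimal DFA: 5 states


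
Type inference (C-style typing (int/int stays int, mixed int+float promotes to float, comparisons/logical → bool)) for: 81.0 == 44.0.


Operand types: float == float
Rule: comparison yields bool
Result type: bool


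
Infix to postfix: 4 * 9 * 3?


Left to right (same or higher precedence on left)
Postfix: 4 9 * 3 *


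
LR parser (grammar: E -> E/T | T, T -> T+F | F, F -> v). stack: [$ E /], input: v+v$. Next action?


no handle ('E/' is not any RHS); shift 'v'
Action: shift


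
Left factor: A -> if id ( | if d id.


Common prefix: 'if'
Factored: A -> if A', A' -> id ( | d id


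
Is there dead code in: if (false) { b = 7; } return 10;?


condition is constant false, so the whole block is unreachable
Dead: 'if (false) { b = 7; }'


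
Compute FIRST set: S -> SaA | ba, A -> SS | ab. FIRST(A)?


Per alternative of A: FIRST(SS) = {b}; FIRST(ab) = {a}
FIRST(A) = {a, b}


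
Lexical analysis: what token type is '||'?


Pattern: operator symbol
Type: OPERATOR


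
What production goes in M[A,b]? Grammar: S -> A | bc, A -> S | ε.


For [A, b]: 'b' ∈ FIRST(S)
Entry: A -> S


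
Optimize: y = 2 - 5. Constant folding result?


2 - 5 = -3 at compile time
Optimized: y = -3


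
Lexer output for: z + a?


Scan left to right, longest-match per lexeme
Tokens: ID(z), OP(+), ID(a)


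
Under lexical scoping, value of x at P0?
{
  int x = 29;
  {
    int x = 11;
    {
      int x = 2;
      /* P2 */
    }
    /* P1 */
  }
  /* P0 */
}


x declared in the same block as P0
x = 29


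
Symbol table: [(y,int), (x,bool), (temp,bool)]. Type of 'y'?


Lookup 'y' → type int


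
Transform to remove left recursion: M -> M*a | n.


Left-recursive alternatives: M*a; non-recursive: n
Introduce M': M -> nM', M' -> *aM' | ε


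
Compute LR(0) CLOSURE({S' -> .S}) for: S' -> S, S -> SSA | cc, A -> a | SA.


Start: S' -> .S
For each item with dot before a nonterminal B, add B -> .γ for every B-production
Closure: [S' -> .S, S -> .SSA, S -> .cc]


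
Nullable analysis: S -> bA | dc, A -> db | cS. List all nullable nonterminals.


A nonterminal is nullable iff some alternative derives ε (directly, or every symbol in it is nullable)
Nullable: {}


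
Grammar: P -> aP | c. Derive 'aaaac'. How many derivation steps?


Derivation: P => aP => aaP => aaaP => aaaaP => aaaac
Steps: 5


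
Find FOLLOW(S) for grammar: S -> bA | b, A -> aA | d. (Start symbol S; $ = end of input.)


$ ∈ FOLLOW(S). For each A -> αBβ: add FIRST(β)\{ε} to FOLLOW(B); if β nullable, add FOLLOW(A).
FOLLOW(S) = {$}


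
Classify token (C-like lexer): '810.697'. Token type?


Pattern: digits with a decimal point
Type: FLOAT_LITERAL


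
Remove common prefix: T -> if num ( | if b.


Common prefix: 'if'
Factored: T -> if T', T' -> num ( | b


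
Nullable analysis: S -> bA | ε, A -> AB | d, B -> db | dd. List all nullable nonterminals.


A nonterminal is nullable iff some alternative derives ε (directly, or every symbol in it is nullable)
Nullable: {S}


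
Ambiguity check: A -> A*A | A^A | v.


'v*v^v' has two parse trees (no precedence encoded between * and ^)
Ambiguous


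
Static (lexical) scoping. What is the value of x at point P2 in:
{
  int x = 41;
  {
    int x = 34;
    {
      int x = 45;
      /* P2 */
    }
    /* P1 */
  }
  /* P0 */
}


x declared in the same block as P2
x = 45


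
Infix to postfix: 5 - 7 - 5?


Left to right (same or higher precedence on left)
Postfix: 5 7 - 5 -


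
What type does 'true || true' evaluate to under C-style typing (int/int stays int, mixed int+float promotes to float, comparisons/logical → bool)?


Operand types: bool || bool
Rule: logical operators take bool operands and yield bool
Result type: bool


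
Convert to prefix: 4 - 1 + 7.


left-to-right (same/higher precedence on left): tree is (+ (- 4 1) 7)
Prefix: + - 4 1 7


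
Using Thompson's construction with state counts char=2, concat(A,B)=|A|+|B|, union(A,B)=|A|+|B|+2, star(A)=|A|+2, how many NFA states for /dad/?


Syntax tree has 3 char leaf(s), 0 union(s), 0 star(s)
chars contribute 3×2 = 6; each union adds +2; each star adds +2
Total: 6 + 0 + 0 = 6 states


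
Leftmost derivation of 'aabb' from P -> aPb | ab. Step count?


Derivation: P => aPb => aabb
Steps: 2


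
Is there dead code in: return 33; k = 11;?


statement follows a return and is unreachable
Dead: 'k = 11'


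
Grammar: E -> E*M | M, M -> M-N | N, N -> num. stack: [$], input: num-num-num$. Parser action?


no handle on stack; shift 'num'
Action: shift


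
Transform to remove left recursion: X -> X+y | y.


Left-recursive alternatives: X+y; non-recursive: y
Introduce X': X -> yX', X' -> +yX' | ε


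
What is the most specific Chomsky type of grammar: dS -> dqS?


LHS has context (more than one symbol) and |LHS| ≤ |RHS|
Classification: Type 1 (Context-Sensitive)


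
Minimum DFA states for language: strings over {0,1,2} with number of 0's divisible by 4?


Track (count of 0) mod 4: states 0..3, accept at 0
Minimal DFA: 4 states


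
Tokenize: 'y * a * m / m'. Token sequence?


Scan left to right, longest-match per lexeme
Tokens: ID(y), OP(*), ID(a), OP(*), ID(m), OP(/), ID(m)


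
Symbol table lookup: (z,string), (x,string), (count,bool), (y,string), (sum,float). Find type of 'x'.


Lookup 'x' → type string


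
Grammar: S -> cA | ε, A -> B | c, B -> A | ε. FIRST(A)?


Per alternative of A: FIRST(B) = {c, ε}; FIRST(c) = {c}
FIRST(A) = {c, ε}


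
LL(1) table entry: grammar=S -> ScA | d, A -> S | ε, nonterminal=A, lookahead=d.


For [A, d]: 'd' ∈ FIRST(S)
Entry: A -> S


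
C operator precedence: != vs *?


'*' is multiplicative (level 10); '!=' is equality (level 6)
Higher level binds tighter
'*' has higher precedence than '!='


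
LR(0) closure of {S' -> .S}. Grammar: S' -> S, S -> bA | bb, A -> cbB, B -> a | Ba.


Start: S' -> .S
For each item with dot before a nonterminal B, add B -> .γ for every B-production
Closure: [S' -> .S, S -> .bA, S -> .bb]


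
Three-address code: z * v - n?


Break into single-operator statements:
t1 = z * v
t2 = t1 - n


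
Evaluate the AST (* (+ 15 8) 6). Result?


Evaluate inner: (+ 15 8) = 23
Evaluate root: (* 23 6) = 138
Result: 138


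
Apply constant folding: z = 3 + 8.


3 + 8 = 11 at compile time
Optimized: z = 11


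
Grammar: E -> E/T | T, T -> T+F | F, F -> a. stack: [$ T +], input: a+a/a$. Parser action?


no handle; shift 'a'
Action: shift


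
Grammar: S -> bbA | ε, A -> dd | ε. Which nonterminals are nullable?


A nonterminal is nullable iff some alternative derives ε (directly, or every symbol in it is nullable)
Nullable: {A, S}


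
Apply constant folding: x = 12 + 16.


12 + 16 = 28 at compile time
Optimized: x = 28


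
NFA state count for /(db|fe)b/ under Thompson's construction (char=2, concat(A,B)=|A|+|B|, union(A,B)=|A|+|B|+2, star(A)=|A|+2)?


Syntax tree has 5 char leaf(s), 1 union(s), 0 star(s)
chars contribute 5×2 = 10; each union adds +2; each star adds +2
Total: 10 + 2 + 0 = 12 states


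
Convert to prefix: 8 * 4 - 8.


left-to-right (same/higher precedence on left): tree is (- (* 8 4) 8)
Prefix: - * 8 4 8


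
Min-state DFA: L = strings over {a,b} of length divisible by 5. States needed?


Track length mod 5: states 0..4, accept at 0
Minimal DFA: 5 states


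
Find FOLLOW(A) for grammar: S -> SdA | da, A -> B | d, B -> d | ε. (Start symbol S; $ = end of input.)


$ ∈ FOLLOW(S). For each A -> αBβ: add FIRST(β)\{ε} to FOLLOW(B); if β nullable, add FOLLOW(A).
FOLLOW(A) = {$, d}


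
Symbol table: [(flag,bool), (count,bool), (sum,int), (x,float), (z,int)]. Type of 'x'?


Lookup 'x' → type float


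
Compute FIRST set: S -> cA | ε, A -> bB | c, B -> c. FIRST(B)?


Per alternative of B: FIRST(c) = {c}
FIRST(B) = {c}


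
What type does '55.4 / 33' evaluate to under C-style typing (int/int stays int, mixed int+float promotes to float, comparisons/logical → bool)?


Operand types: float / int
Rule: mixed int/float promotes to float; int/int stays int
Result type: float


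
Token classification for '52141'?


Pattern: digits only
Type: INTEGER_LITERAL


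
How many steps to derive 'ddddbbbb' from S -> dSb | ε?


Derivation: S => dSb => ddSbb => dddSbbb => ddddSbbbb => ddddbbbb
Steps: 5


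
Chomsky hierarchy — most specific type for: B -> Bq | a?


Left-linear: every RHS is a terminal or one nonterminal followed by a terminal
Classification: Type 3 (Regular)


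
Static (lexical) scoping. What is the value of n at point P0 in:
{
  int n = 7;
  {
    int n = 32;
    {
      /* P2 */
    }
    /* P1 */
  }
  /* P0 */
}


n declared in the same block as P0
n = 7


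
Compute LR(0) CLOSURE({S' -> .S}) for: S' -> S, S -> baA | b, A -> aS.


Start: S' -> .S
For each item with dot before a nonterminal B, add B -> .γ for every B-production
Closure: [S' -> .S, S -> .baA, S -> .b]


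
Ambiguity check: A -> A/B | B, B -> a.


precedence layered via separate nonterminal B: deterministic
Unambiguous


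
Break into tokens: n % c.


Scan left to right, longest-match per lexeme
Tokens: ID(n), OP(%), ID(c)


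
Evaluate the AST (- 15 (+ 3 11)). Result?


Evaluate inner: (+ 3 11) = 14
Evaluate root: (- 15 14) = 1
Result: 1


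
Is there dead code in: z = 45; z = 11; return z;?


first assignment to z is overwritten before any read
Dead: 'z = 45'


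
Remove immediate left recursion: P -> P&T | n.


Left-recursive alternatives: P&T; non-recursive: n
Introduce P': P -> nP', P' -> &TP' | ε


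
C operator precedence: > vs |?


'>' is relational (level 7); '|' is bitwise OR (level 3)
Higher level binds tighter
'>' has higher precedence than '|'


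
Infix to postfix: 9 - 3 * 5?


* has higher precedence, evaluate 3*5 first
Postfix: 9 3 5 * -


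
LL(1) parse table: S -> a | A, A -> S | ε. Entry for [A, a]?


For [A, a]: 'a' ∈ FIRST(S)
Entry: A -> S


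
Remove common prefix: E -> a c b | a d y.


Common prefix: 'a'
Factored: E -> a E', E' -> c b | d y


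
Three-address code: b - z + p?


Break into single-operator statements:
t1 = b - z
t2 = t1 + p


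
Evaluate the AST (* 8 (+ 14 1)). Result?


Evaluate inner: (+ 14 1) = 15
Evaluate root: (* 8 15) = 120
Result: 120


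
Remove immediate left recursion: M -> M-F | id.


Left-recursive alternatives: M-F; non-recursive: id
Introduce M': M -> idM', M' -> -FM' | ε


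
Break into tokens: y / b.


Scan left to right, longest-match per lexeme
Tokens: ID(y), OP(/), ID(b)


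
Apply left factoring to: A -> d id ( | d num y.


Common prefix: 'd'
Factored: A -> d A', A' -> id ( | num y


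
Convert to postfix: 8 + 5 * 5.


* has higher precedence, evaluate 5*5 first
Postfix: 8 5 5 * +


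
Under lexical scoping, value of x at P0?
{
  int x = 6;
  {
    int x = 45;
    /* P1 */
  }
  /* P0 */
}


x declared in the same block as P0
x = 6


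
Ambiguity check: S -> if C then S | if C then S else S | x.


dangling else: 'if C then if C then x else x' parses two ways
Ambiguous


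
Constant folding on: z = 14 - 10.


14 - 10 = 4 at compile time
Optimized: z = 4


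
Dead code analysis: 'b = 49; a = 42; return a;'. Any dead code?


b is assigned but never read
Dead: 'b = 49'


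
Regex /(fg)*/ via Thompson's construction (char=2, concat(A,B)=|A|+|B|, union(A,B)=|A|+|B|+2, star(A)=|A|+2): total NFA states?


Syntax tree has 2 char leaf(s), 0 union(s), 1 star(s)
chars contribute 2×2 = 4; each union adds +2; each star adds +2
Total: 4 + 0 + 2 = 6 states


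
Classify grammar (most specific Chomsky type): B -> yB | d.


Right-linear: every RHS is a terminal or a terminal followed by one nonterminal
Classification: Type 3 (Regular)


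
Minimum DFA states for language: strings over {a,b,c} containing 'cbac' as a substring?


KMP-style automaton: 4 progress states + 1 absorbing accept = 5
Minimal DFA: 5 states


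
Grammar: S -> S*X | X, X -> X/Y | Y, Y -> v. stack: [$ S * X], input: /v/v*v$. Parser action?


'/' can extend X; shift to build X -> X/Y
Action: shift


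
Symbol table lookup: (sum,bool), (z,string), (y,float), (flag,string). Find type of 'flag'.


Lookup 'flag' → type string


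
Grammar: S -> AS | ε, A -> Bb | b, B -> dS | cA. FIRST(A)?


Per alternative of A: FIRST(Bb) = {c, d}; FIRST(b) = {b}
FIRST(A) = {b, c, d}


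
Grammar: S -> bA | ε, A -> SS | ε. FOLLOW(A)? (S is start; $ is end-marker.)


$ ∈ FOLLOW(S). For each A -> αBβ: add FIRST(β)\{ε} to FOLLOW(B); if β nullable, add FOLLOW(A).
FOLLOW(A) = {$, b}


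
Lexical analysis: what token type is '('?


Pattern: delimiter/punctuation
Type: PUNCTUATION


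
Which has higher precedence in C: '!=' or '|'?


'!=' is equality (level 6); '|' is bitwise OR (level 3)
Higher level binds tighter
'!=' has higher precedence than '|'


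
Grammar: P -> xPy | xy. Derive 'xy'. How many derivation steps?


Derivation: P => xy
Steps: 1


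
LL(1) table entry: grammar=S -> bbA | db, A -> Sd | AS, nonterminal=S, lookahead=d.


For [S, d]: 'd' ∈ FIRST(db)
Entry: S -> db


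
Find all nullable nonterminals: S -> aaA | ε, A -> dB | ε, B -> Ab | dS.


A nonterminal is nullable iff some alternative derives ε (directly, or every symbol in it is nullable)
Nullable: {A, S}


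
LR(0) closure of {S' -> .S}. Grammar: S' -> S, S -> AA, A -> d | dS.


Start: S' -> .S
For each item with dot before a nonterminal B, add B -> .γ for every B-production
Closure: [S' -> .S, S -> .AA, A -> .d, A -> .dS]


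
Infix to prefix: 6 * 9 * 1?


left-to-right (same/higher precedence on left): tree is (* (* 6 9) 1)
Prefix: * * 6 9 1


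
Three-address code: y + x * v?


Break into single-operator statements:
t1 = x * v
t2 = y + t1


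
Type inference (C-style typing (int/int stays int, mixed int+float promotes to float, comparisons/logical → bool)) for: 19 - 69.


Operand types: int - int
Rule: mixed int/float promotes to float; int/int stays int
Result type: int


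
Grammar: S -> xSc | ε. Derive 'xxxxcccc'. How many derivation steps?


Derivation: S => xSc => xxScc => xxxSccc => xxxxScccc => xxxxcccc
Steps: 5


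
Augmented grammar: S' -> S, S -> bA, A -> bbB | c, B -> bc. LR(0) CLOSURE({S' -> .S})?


Start: S' -> .S
For each item with dot before a nonterminal B, add B -> .γ for every B-production
Closure: [S' -> .S, S -> .bA]


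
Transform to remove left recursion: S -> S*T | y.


Left-recursive alternatives: S*T; non-recursive: y
Introduce S': S -> yS', S' -> *TS' | ε


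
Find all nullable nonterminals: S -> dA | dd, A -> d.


A nonterminal is nullable iff some alternative derives ε (directly, or every symbol in it is nullable)
Nullable: {}


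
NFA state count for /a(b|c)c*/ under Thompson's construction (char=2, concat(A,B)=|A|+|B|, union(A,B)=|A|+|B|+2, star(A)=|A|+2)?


Syntax tree has 4 char leaf(s), 1 union(s), 1 star(s)
chars contribute 4×2 = 8; each union adds +2; each star adds +2
Total: 8 + 2 + 2 = 12 states


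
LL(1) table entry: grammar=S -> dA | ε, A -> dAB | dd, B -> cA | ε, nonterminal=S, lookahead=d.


For [S, d]: 'd' ∈ FIRST(dA)
Entry: S -> dA


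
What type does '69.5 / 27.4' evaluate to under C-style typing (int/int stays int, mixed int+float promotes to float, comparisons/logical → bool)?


Operand types: float / float
Rule: mixed int/float promotes to float; int/int stays int
Result type: float


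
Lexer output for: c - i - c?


Scan left to right, longest-match per lexeme
Tokens: ID(c), OP(-), ID(i), OP(-), ID(c)


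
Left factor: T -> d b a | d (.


Common prefix: 'd'
Factored: T -> d T', T' -> b a | (


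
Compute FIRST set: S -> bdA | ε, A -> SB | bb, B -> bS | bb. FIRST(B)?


Per alternative of B: FIRST(bS) = {b}; FIRST(bb) = {b}
FIRST(B) = {b}


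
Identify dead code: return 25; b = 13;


statement follows a return and is unreachable
Dead: 'b = 13'


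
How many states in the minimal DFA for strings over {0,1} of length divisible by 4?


Track length mod 4: states 0..3, accept at 0
Minimal DFA: 4 states


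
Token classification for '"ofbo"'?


Pattern: double-quoted sequence
Type: STRING_LITERAL


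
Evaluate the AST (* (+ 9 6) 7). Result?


Evaluate inner: (+ 9 6) = 15
Evaluate root: (* 15 7) = 105
Result: 105


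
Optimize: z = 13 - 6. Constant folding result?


13 - 6 = 7 at compile time
Optimized: z = 7


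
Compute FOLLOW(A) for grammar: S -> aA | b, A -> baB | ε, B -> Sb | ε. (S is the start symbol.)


$ ∈ FOLLOW(S). For each A -> αBβ: add FIRST(β)\{ε} to FOLLOW(B); if β nullable, add FOLLOW(A).
FOLLOW(A) = {$, b}


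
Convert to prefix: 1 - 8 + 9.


left-to-right (same/higher precedence on left): tree is (+ (- 1 8) 9)
Prefix: + - 1 8 9


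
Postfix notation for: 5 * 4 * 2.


Left to right (same or higher precedence on left)
Postfix: 5 4 * 2 *


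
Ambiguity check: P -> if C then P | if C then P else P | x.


dangling else: 'if C then if C then x else x' parses two ways
Ambiguous


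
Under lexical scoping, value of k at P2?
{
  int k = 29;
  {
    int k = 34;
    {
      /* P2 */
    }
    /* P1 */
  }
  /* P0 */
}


P2's block does not declare k; resolves to the enclosing declaration at depth 1
k = 34


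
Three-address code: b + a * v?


Break into single-operator statements:
t1 = a * v
t2 = b + t1


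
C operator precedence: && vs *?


'*' is multiplicative (level 10); '&&' is logical AND (level 2)
Higher level binds tighter
'*' has higher precedence than '&&'


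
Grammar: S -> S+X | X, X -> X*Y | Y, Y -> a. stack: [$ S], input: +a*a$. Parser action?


shift '+' to continue S -> S+X
Action: shift


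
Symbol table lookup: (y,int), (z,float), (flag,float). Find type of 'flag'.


Lookup 'flag' → type float


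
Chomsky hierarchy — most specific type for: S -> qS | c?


Right-linear: every RHS is a terminal or a terminal followed by one nonterminal
Classification: Type 3 (Regular)


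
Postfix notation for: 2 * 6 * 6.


Left to right (same or higher precedence on left)
Postfix: 2 6 * 6 *


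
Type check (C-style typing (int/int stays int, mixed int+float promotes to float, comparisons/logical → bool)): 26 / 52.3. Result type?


Operand types: int / float
Rule: mixed int/float promotes to float; int/int stays int
Result type: float


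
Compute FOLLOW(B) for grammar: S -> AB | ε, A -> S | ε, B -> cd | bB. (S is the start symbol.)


$ ∈ FOLLOW(S). For each A -> αBβ: add FIRST(β)\{ε} to FOLLOW(B); if β nullable, add FOLLOW(A).
FOLLOW(B) = {$, b, c}


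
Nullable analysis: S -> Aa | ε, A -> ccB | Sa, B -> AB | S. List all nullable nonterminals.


A nonterminal is nullable iff some alternative derives ε (directly, or every symbol in it is nullable)
Nullable: {B, S}


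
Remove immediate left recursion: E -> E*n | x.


Left-recursive alternatives: E*n; non-recursive: x
Introduce E': E -> xE', E' -> *nE' | ε


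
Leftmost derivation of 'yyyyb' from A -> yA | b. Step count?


Derivation: A => yA => yyA => yyyA => yyyyA => yyyyb
Steps: 5


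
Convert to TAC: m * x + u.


Break into single-operator statements:
t1 = m * x
t2 = t1 + u


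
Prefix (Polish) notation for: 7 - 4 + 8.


left-to-right (same/higher precedence on left): tree is (+ (- 7 4) 8)
Prefix: + - 7 4 8


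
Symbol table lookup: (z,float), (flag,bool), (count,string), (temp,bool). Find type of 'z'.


Lookup 'z' → type float


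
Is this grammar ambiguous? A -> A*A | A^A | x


'x*x^x' has two parse trees (no precedence encoded between * and ^)
Ambiguous


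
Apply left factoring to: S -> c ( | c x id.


Common prefix: 'c'
Factored: S -> c S', S' -> ( | x id


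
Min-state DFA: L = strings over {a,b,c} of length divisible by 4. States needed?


Track length mod 4: states 0..3, accept at 0
Minimal DFA: 4 states


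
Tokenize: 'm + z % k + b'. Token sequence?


Scan left to right, longest-match per lexeme
Tokens: ID(m), OP(+), ID(z), OP(%), ID(k), OP(+), ID(b)


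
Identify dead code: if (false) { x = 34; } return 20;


condition is constant false, so the whole block is unreachable
Dead: 'if (false) { x = 34; }'


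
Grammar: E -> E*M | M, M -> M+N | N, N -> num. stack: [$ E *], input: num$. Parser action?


no handle ('E*' is not any RHS); shift 'num'
Action: shift


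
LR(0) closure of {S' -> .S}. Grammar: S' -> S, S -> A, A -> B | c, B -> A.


Start: S' -> .S
For each item with dot before a nonterminal B, add B -> .γ for every B-production
Closure: [S' -> .S, S -> .A, A -> .B, A -> .c, B -> .A]


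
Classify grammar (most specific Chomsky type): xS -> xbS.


LHS has context (more than one symbol) and |LHS| ≤ |RHS|
Classification: Type 1 (Context-Sensitive)


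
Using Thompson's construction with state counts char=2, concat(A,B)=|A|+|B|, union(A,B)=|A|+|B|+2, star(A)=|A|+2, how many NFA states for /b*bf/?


Syntax tree has 3 char leaf(s), 0 union(s), 1 star(s)
chars contribute 3×2 = 6; each union adds +2; each star adds +2
Total: 6 + 0 + 2 = 8 states


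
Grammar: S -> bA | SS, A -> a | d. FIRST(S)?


Per alternative of S: FIRST(bA) = {b}; FIRST(SS) = {b}
FIRST(S) = {b}


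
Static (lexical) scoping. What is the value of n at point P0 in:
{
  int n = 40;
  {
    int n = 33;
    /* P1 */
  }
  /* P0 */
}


n declared in the same block as P0
n = 40


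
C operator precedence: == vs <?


'<' is relational (level 7); '==' is equality (level 6)
Higher level binds tighter
'<' has higher precedence than '=='


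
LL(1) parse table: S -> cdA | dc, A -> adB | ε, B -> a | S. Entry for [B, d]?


For [B, d]: 'd' ∈ FIRST(S)
Entry: B -> S


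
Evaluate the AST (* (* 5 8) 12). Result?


Evaluate inner: (* 5 8) = 40
Evaluate root: (* 40 12) = 480
Result: 480


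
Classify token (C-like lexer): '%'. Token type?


Pattern: operator symbol
Type: OPERATOR


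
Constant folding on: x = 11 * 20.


11 * 20 = 220 at compile time
Optimized: x = 220


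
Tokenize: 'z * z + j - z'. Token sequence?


Scan left to right, longest-match per lexeme
Tokens: ID(z), OP(*), ID(z), OP(+), ID(j), OP(-), ID(z)
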